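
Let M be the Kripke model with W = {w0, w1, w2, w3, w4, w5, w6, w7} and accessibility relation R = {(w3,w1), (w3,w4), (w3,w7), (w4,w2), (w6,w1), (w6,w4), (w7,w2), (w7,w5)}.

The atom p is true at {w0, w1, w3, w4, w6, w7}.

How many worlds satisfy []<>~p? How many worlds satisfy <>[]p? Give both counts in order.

4 and 4

For []<>~p:
w0: no successors, so []<>~p holds vacuously. ✓
w1: no successors, so []<>~p holds vacuously. ✓
w2: no successors, so []<>~p holds vacuously. ✓
w3: successors {w1, w4, w7}; <>~p there: w1:F, w4:T, w7:T. ✗
w4: successors {w2}; <>~p there: w2:F. ✗
w5: no successors, so []<>~p holds vacuously. ✓
w6: successors {w1, w4}; <>~p there: w1:F, w4:T. ✗
w7: successors {w2, w5}; <>~p there: w2:F, w5:F. ✗
— 4 worlds.
For <>[]p:
w0: no successors, so <>[]p fails. ✗
w1: no successors, so <>[]p fails. ✗
w2: no successors, so <>[]p fails. ✗
w3: successors {w1, w4, w7}; []p there: w1:T, w4:F, w7:F. ✓
w4: successors {w2}; []p there: w2:T. ✓
w5: no successors, so <>[]p fails. ✗
w6: successors {w1, w4}; []p there: w1:T, w4:F. ✓
w7: successors {w2, w5}; []p there: w2:T, w5:T. ✓
— 4 worlds.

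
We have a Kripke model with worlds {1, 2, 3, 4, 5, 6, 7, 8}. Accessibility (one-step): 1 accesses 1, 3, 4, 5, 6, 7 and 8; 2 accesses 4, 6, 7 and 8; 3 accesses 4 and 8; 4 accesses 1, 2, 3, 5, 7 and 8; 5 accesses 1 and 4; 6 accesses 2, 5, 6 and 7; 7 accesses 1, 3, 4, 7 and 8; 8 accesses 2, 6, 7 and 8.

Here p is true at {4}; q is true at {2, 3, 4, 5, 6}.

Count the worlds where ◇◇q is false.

0

1: successors {1, 3, 4, 5, 6, 7, 8}; ◇q there: 1:T, 3:T, 4:T, 5:T, 6:T, 7:T, 8:T. ✓
2: successors {4, 6, 7, 8}; ◇q there: 4:T, 6:T, 7:T, 8:T. ✓
3: successors {4, 8}; ◇q there: 4:T, 8:T. ✓
4: successors {1, 2, 3, 5, 7, 8}; ◇q there: 1:T, 2:T, 3:T, 5:T, 7:T, 8:T. ✓
5: successors {1, 4}; ◇q there: 1:T, 4:T. ✓
6: successors {2, 5, 6, 7}; ◇q there: 2:T, 5:T, 6:T, 7:T. ✓
7: successors {1, 3, 4, 7, 8}; ◇q there: 1:T, 3:T, 4:T, 7:T, 8:T. ✓
8: successors {2, 6, 7, 8}; ◇q there: 2:T, 6:T, 7:T, 8:T. ✓
Satisfying worlds: {1, 2, 3, 4, 5, 6, 7, 8}.
So ◇◇q fails at the other 0 worlds.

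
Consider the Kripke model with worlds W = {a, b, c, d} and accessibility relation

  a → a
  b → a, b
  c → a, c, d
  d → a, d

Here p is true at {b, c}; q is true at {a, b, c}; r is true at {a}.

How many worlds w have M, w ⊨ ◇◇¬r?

3

a: successors {a}; ◇¬r there: a:F. ✗
b: successors {a, b}; ◇¬r there: a:F, b:T. ✓
c: successors {a, c, d}; ◇¬r there: a:F, c:T, d:T. ✓
d: successors {a, d}; ◇¬r there: a:F, d:T. ✓
Satisfying worlds: {b, c, d}.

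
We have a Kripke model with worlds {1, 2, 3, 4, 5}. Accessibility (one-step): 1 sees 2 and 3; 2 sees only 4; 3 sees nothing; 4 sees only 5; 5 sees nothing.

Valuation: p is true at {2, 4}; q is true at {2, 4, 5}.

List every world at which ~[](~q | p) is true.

{4}

1: [](~q | p) is T. ✗
2: [](~q | p) is T. ✗
3: [](~q | p) is T. ✗
4: [](~q | p) is F. ✓
5: [](~q | p) is T. ✗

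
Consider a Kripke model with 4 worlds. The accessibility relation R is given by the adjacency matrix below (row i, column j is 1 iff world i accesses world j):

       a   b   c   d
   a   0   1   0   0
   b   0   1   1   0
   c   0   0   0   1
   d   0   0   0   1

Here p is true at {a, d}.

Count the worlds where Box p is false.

a: successors {b}; p there: b:F. ✗
b: successors {b, c}; p there: b:F, c:F. ✗
c: successors {d}; p there: d:T. ✓
d: successors {d}; p there: d:T. ✓
Satisfying worlds: {c, d}.
So Box p fails at the other 2 worlds.

2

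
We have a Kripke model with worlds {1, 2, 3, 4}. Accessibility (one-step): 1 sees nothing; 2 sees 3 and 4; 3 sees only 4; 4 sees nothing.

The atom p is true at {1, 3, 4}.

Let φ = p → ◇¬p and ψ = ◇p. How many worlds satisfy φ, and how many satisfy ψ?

For p → ◇¬p:
1: p is T, ◇¬p is F. ✗
2: p is F, ◇¬p is F. ✓
3: p is T, ◇¬p is F. ✗
4: p is T, ◇¬p is F. ✗
— 1 world.
For ◇p:
1: no successors, so ◇p fails. ✗
2: successors {3, 4}; p there: 3:T, 4:T. ✓
3: successors {4}; p there: 4:T. ✓
4: no successors, so ◇p fails. ✗
— 2 worlds.

1 and 2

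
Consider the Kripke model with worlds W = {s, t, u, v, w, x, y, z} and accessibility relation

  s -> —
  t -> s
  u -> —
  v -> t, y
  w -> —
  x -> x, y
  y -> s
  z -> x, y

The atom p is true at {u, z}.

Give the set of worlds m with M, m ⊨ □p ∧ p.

{u}

s: □p is T, p is F. ✗
t: □p is F, p is F. ✗
u: □p is T, p is T. ✓
v: □p is F, p is F. ✗
w: □p is T, p is F. ✗
x: □p is F, p is F. ✗
y: □p is F, p is F. ✗
z: □p is F, p is T. ✗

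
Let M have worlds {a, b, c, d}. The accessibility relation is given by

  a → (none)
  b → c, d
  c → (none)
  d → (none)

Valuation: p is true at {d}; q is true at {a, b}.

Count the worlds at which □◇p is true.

a: no successors, so □◇p holds vacuously. ✓
b: successors {c, d}; ◇p there: c:F, d:F. ✗
c: no successors, so □◇p holds vacuously. ✓
d: no successors, so □◇p holds vacuously. ✓
Satisfying worlds: {a, c, d}.

3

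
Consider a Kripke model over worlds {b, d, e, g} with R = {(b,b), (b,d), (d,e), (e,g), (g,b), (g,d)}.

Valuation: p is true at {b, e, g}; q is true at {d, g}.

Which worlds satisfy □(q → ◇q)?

b: successors {b, d}; q → ◇q there: b:T, d:F. ✗
d: successors {e}; q → ◇q there: e:T. ✓
e: successors {g}; q → ◇q there: g:T. ✓
g: successors {b, d}; q → ◇q there: b:T, d:F. ✗

{d, e}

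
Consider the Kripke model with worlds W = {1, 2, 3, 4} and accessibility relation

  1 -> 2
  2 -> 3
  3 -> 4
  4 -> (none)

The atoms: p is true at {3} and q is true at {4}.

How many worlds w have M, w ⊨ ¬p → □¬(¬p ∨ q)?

1: ¬p is T, □¬(¬p ∨ q) is F. ✗
2: ¬p is T, □¬(¬p ∨ q) is T. ✓
3: ¬p is F, □¬(¬p ∨ q) is F. ✓
4: ¬p is T, □¬(¬p ∨ q) is T. ✓
Satisfying worlds: {2, 3, 4}.

3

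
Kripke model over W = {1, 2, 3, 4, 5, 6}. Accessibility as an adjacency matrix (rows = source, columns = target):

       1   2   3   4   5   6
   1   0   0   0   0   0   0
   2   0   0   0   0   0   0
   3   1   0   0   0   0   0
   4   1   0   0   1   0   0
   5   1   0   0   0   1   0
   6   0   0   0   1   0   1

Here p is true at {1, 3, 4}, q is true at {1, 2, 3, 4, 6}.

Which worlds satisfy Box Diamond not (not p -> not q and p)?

1: no successors, so Box Diamond not (not p -> not q and p) holds vacuously. ✓
2: no successors, so Box Diamond not (not p -> not q and p) holds vacuously. ✓
3: successors {1}; Diamond not (not p -> not q and p) there: 1:F. ✗
4: successors {1, 4}; Diamond not (not p -> not q and p) there: 1:F, 4:F. ✗
5: successors {1, 5}; Diamond not (not p -> not q and p) there: 1:F, 5:T. ✗
6: successors {4, 6}; Diamond not (not p -> not q and p) there: 4:F, 6:T. ✗

{1, 2}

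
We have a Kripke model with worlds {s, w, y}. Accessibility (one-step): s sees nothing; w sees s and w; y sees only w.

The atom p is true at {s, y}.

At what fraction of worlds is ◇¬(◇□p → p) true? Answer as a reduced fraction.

s: no successors, so ◇¬(◇□p → p) fails. ✗
w: successors {s, w}; ¬(◇□p → p) there: s:F, w:T. ✓
y: successors {w}; ¬(◇□p → p) there: w:T. ✓
That's 2 of 3 worlds, so 2/3.

2/3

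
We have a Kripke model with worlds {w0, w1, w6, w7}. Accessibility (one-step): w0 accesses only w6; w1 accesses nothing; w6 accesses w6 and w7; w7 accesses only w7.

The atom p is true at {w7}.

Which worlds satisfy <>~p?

w0: successors {w6}; ~p there: w6:T. ✓
w1: no successors, so <>~p fails. ✗
w6: successors {w6, w7}; ~p there: w6:T, w7:F. ✓
w7: successors {w7}; ~p there: w7:F. ✗

{w0, w6}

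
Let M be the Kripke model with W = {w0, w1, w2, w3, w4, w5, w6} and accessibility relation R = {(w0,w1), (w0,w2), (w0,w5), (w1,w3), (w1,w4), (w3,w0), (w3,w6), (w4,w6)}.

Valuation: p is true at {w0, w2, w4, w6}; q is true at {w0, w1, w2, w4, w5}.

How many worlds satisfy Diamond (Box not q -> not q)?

4

w0: successors {w1, w2, w5}; Box not q -> not q there: w1:T, w2:F, w5:F. ✓
w1: successors {w3, w4}; Box not q -> not q there: w3:T, w4:F. ✓
w2: no successors, so Diamond (Box not q -> not q) fails. ✗
w3: successors {w0, w6}; Box not q -> not q there: w0:T, w6:T. ✓
w4: successors {w6}; Box not q -> not q there: w6:T. ✓
w5: no successors, so Diamond (Box not q -> not q) fails. ✗
w6: no successors, so Diamond (Box not q -> not q) fails. ✗
Satisfying worlds: {w0, w1, w3, w4}.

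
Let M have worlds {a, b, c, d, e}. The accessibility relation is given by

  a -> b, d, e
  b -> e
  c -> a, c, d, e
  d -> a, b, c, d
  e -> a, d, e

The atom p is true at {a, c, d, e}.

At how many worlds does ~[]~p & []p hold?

3

a: ~[]~p is T, []p is F. ✗
b: ~[]~p is T, []p is T. ✓
c: ~[]~p is T, []p is T. ✓
d: ~[]~p is T, []p is F. ✗
e: ~[]~p is T, []p is T. ✓
Satisfying worlds: {b, c, e}.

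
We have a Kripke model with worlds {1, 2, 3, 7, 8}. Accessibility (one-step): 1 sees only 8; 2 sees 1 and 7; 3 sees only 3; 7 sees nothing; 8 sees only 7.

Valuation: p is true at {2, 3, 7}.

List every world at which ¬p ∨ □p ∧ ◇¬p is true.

1: ¬p is T, □p ∧ ◇¬p is F. ✓
2: ¬p is F, □p ∧ ◇¬p is F. ✗
3: ¬p is F, □p ∧ ◇¬p is F. ✗
7: ¬p is F, □p ∧ ◇¬p is F. ✗
8: ¬p is T, □p ∧ ◇¬p is F. ✓

{1, 8}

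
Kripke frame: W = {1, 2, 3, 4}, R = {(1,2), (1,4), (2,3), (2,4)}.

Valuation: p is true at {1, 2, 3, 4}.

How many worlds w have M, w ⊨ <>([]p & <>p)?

1

1: successors {2, 4}; []p & <>p there: 2:T, 4:F. ✓
2: successors {3, 4}; []p & <>p there: 3:F, 4:F. ✗
3: no successors, so <>([]p & <>p) fails. ✗
4: no successors, so <>([]p & <>p) fails. ✗
Satisfying worlds: {1}.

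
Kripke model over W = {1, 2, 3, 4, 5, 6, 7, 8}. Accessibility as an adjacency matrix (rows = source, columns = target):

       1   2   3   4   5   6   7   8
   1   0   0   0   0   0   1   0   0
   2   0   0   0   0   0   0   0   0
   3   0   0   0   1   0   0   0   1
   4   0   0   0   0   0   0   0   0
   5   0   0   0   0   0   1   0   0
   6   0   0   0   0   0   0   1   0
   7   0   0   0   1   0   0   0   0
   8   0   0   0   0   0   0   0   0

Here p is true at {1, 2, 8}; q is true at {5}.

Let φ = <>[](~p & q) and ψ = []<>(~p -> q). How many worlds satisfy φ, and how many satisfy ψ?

For <>[](~p & q):
1: successors {6}; [](~p & q) there: 6:F. ✗
2: no successors, so <>[](~p & q) fails. ✗
3: successors {4, 8}; [](~p & q) there: 4:T, 8:T. ✓
4: no successors, so <>[](~p & q) fails. ✗
5: successors {6}; [](~p & q) there: 6:F. ✗
6: successors {7}; [](~p & q) there: 7:F. ✗
7: successors {4}; [](~p & q) there: 4:T. ✓
8: no successors, so <>[](~p & q) fails. ✗
— 2 worlds.
For []<>(~p -> q):
1: successors {6}; <>(~p -> q) there: 6:F. ✗
2: no successors, so []<>(~p -> q) holds vacuously. ✓
3: successors {4, 8}; <>(~p -> q) there: 4:F, 8:F. ✗
4: no successors, so []<>(~p -> q) holds vacuously. ✓
5: successors {6}; <>(~p -> q) there: 6:F. ✗
6: successors {7}; <>(~p -> q) there: 7:F. ✗
7: successors {4}; <>(~p -> q) there: 4:F. ✗
8: no successors, so []<>(~p -> q) holds vacuously. ✓
— 3 worlds.

2 and 3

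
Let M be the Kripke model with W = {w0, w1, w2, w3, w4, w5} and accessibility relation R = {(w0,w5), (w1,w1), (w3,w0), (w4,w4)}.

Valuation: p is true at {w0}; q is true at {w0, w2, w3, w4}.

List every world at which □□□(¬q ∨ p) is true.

{w0, w1, w2, w3, w5}

w0: successors {w5}; □□(¬q ∨ p) there: w5:T. ✓
w1: successors {w1}; □□(¬q ∨ p) there: w1:T. ✓
w2: no successors, so □□□(¬q ∨ p) holds vacuously. ✓
w3: successors {w0}; □□(¬q ∨ p) there: w0:T. ✓
w4: successors {w4}; □□(¬q ∨ p) there: w4:F. ✗
w5: no successors, so □□□(¬q ∨ p) holds vacuously. ✓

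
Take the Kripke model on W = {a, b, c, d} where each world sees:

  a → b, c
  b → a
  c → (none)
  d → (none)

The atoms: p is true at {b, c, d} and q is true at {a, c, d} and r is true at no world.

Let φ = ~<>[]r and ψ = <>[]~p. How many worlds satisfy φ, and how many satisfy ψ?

3 and 1

For ~<>[]r:
a: <>[]r is T. ✗
b: <>[]r is F. ✓
c: <>[]r is F. ✓
d: <>[]r is F. ✓
— 3 worlds.
For <>[]~p:
a: successors {b, c}; []~p there: b:T, c:T. ✓
b: successors {a}; []~p there: a:F. ✗
c: no successors, so <>[]~p fails. ✗
d: no successors, so <>[]~p fails. ✗
— 1 world.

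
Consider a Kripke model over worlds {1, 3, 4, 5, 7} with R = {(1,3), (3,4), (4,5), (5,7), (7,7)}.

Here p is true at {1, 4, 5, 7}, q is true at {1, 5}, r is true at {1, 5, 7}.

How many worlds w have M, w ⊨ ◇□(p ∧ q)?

1: successors {3}; □(p ∧ q) there: 3:F. ✗
3: successors {4}; □(p ∧ q) there: 4:T. ✓
4: successors {5}; □(p ∧ q) there: 5:F. ✗
5: successors {7}; □(p ∧ q) there: 7:F. ✗
7: successors {7}; □(p ∧ q) there: 7:F. ✗
Satisfying worlds: {3}.

1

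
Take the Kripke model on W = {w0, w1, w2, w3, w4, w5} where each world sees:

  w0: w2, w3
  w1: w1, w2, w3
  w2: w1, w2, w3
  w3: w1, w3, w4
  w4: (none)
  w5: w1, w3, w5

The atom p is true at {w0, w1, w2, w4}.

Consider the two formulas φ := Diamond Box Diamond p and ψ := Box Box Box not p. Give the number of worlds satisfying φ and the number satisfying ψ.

For Diamond Box Diamond p:
w0: successors {w2, w3}; Box Diamond p there: w2:T, w3:F. ✓
w1: successors {w1, w2, w3}; Box Diamond p there: w1:T, w2:T, w3:F. ✓
w2: successors {w1, w2, w3}; Box Diamond p there: w1:T, w2:T, w3:F. ✓
w3: successors {w1, w3, w4}; Box Diamond p there: w1:T, w3:F, w4:T. ✓
w4: no successors, so Diamond Box Diamond p fails. ✗
w5: successors {w1, w3, w5}; Box Diamond p there: w1:T, w3:F, w5:T. ✓
— 5 worlds.
For Box Box Box not p:
w0: successors {w2, w3}; Box Box not p there: w2:F, w3:F. ✗
w1: successors {w1, w2, w3}; Box Box not p there: w1:F, w2:F, w3:F. ✗
w2: successors {w1, w2, w3}; Box Box not p there: w1:F, w2:F, w3:F. ✗
w3: successors {w1, w3, w4}; Box Box not p there: w1:F, w3:F, w4:T. ✗
w4: no successors, so Box Box Box not p holds vacuously. ✓
w5: successors {w1, w3, w5}; Box Box not p there: w1:F, w3:F, w5:F. ✗
— 1 world.

5 and 1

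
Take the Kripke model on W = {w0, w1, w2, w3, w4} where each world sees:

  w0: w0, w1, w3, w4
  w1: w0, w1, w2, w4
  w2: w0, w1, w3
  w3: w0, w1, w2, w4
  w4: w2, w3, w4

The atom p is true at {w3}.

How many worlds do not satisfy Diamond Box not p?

w0: successors {w0, w1, w3, w4}; Box not p there: w0:F, w1:T, w3:T, w4:F. ✓
w1: successors {w0, w1, w2, w4}; Box not p there: w0:F, w1:T, w2:F, w4:F. ✓
w2: successors {w0, w1, w3}; Box not p there: w0:F, w1:T, w3:T. ✓
w3: successors {w0, w1, w2, w4}; Box not p there: w0:F, w1:T, w2:F, w4:F. ✓
w4: successors {w2, w3, w4}; Box not p there: w2:F, w3:T, w4:F. ✓
Satisfying worlds: {w0, w1, w2, w3, w4}.
So Diamond Box not p fails at the other 0 worlds.

0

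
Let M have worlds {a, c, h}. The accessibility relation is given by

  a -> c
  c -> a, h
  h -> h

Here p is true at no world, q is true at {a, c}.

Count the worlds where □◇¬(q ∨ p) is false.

a: successors {c}; ◇¬(q ∨ p) there: c:T. ✓
c: successors {a, h}; ◇¬(q ∨ p) there: a:F, h:T. ✗
h: successors {h}; ◇¬(q ∨ p) there: h:T. ✓
Satisfying worlds: {a, h}.
So □◇¬(q ∨ p) fails at the other 1 world.

1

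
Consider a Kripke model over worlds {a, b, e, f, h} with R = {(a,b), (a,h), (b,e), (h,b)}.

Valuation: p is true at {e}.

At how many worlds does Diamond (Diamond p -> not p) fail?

2

a: successors {b, h}; Diamond p -> not p there: b:T, h:T. ✓
b: successors {e}; Diamond p -> not p there: e:T. ✓
e: no successors, so Diamond (Diamond p -> not p) fails. ✗
f: no successors, so Diamond (Diamond p -> not p) fails. ✗
h: successors {b}; Diamond p -> not p there: b:T. ✓
Satisfying worlds: {a, b, h}.
So Diamond (Diamond p -> not p) fails at the other 2 worlds.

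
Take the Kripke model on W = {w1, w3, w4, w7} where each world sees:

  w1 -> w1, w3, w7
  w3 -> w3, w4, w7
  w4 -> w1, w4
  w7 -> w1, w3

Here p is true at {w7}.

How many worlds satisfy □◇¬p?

w1: successors {w1, w3, w7}; ◇¬p there: w1:T, w3:T, w7:T. ✓
w3: successors {w3, w4, w7}; ◇¬p there: w3:T, w4:T, w7:T. ✓
w4: successors {w1, w4}; ◇¬p there: w1:T, w4:T. ✓
w7: successors {w1, w3}; ◇¬p there: w1:T, w3:T. ✓
Satisfying worlds: {w1, w3, w4, w7}.

4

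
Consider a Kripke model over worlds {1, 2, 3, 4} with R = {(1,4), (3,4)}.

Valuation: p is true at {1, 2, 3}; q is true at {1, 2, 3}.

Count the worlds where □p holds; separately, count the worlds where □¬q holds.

For □p:
1: successors {4}; p there: 4:F. ✗
2: no successors, so □p holds vacuously. ✓
3: successors {4}; p there: 4:F. ✗
4: no successors, so □p holds vacuously. ✓
— 2 worlds.
For □¬q:
1: successors {4}; ¬q there: 4:T. ✓
2: no successors, so □¬q holds vacuously. ✓
3: successors {4}; ¬q there: 4:T. ✓
4: no successors, so □¬q holds vacuously. ✓
— 4 worlds.

2 and 4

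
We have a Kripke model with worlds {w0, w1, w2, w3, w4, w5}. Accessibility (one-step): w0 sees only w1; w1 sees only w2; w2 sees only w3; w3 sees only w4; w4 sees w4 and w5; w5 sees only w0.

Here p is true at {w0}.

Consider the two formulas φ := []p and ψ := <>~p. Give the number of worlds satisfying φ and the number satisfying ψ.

1 and 5

For []p:
w0: successors {w1}; p there: w1:F. ✗
w1: successors {w2}; p there: w2:F. ✗
w2: successors {w3}; p there: w3:F. ✗
w3: successors {w4}; p there: w4:F. ✗
w4: successors {w4, w5}; p there: w4:F, w5:F. ✗
w5: successors {w0}; p there: w0:T. ✓
— 1 world.
For <>~p:
w0: successors {w1}; ~p there: w1:T. ✓
w1: successors {w2}; ~p there: w2:T. ✓
w2: successors {w3}; ~p there: w3:T. ✓
w3: successors {w4}; ~p there: w4:T. ✓
w4: successors {w4, w5}; ~p there: w4:T, w5:T. ✓
w5: successors {w0}; ~p there: w0:F. ✗
— 5 worlds.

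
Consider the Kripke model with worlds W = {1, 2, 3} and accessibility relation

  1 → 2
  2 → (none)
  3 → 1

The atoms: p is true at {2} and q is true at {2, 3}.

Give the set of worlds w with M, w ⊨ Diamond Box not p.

{1}

1: successors {2}; Box not p there: 2:T. ✓
2: no successors, so Diamond Box not p fails. ✗
3: successors {1}; Box not p there: 1:F. ✗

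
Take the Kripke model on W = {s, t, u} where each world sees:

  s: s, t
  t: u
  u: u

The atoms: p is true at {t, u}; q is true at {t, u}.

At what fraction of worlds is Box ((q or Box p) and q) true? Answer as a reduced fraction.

s: successors {s, t}; (q or Box p) and q there: s:F, t:T. ✗
t: successors {u}; (q or Box p) and q there: u:T. ✓
u: successors {u}; (q or Box p) and q there: u:T. ✓
That's 2 of 3 worlds, so 2/3.

2/3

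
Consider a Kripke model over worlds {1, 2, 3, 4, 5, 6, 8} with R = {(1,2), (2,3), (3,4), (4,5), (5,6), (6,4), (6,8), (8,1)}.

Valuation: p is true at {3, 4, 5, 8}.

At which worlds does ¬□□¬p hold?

{1, 2, 3, 5, 6}

1: □□¬p is F. ✓
2: □□¬p is F. ✓
3: □□¬p is F. ✓
4: □□¬p is T. ✗
5: □□¬p is F. ✓
6: □□¬p is F. ✓
8: □□¬p is T. ✗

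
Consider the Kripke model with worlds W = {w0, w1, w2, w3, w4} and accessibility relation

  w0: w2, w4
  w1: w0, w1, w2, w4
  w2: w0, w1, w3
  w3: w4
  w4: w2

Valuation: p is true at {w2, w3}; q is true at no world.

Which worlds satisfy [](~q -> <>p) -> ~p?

{w0, w1, w2, w4}

w0: [](~q -> <>p) is T, ~p is T. ✓
w1: [](~q -> <>p) is T, ~p is T. ✓
w2: [](~q -> <>p) is F, ~p is F. ✓
w3: [](~q -> <>p) is T, ~p is F. ✗
w4: [](~q -> <>p) is T, ~p is T. ✓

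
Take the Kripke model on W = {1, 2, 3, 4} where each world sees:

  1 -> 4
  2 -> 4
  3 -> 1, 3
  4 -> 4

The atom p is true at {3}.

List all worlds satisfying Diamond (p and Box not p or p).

1: successors {4}; p and Box not p or p there: 4:F. ✗
2: successors {4}; p and Box not p or p there: 4:F. ✗
3: successors {1, 3}; p and Box not p or p there: 1:F, 3:T. ✓
4: successors {4}; p and Box not p or p there: 4:F. ✗

{3}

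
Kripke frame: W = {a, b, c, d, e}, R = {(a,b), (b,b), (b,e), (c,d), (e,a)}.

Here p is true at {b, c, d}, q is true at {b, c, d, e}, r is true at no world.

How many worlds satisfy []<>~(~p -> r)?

a: successors {b}; <>~(~p -> r) there: b:T. ✓
b: successors {b, e}; <>~(~p -> r) there: b:T, e:T. ✓
c: successors {d}; <>~(~p -> r) there: d:F. ✗
d: no successors, so []<>~(~p -> r) holds vacuously. ✓
e: successors {a}; <>~(~p -> r) there: a:F. ✗
Satisfying worlds: {a, b, d}.

3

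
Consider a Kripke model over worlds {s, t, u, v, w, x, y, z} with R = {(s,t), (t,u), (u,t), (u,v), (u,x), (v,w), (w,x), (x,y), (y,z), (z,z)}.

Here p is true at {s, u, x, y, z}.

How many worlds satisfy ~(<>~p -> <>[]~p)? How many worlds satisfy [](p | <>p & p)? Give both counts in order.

For ~(<>~p -> <>[]~p):
s: <>~p -> <>[]~p is F. ✓
t: <>~p -> <>[]~p is T. ✗
u: <>~p -> <>[]~p is T. ✗
v: <>~p -> <>[]~p is F. ✓
w: <>~p -> <>[]~p is T. ✗
x: <>~p -> <>[]~p is T. ✗
y: <>~p -> <>[]~p is T. ✗
z: <>~p -> <>[]~p is T. ✗
— 2 worlds.
For [](p | <>p & p):
s: successors {t}; p | <>p & p there: t:F. ✗
t: successors {u}; p | <>p & p there: u:T. ✓
u: successors {t, v, x}; p | <>p & p there: t:F, v:F, x:T. ✗
v: successors {w}; p | <>p & p there: w:F. ✗
w: successors {x}; p | <>p & p there: x:T. ✓
x: successors {y}; p | <>p & p there: y:T. ✓
y: successors {z}; p | <>p & p there: z:T. ✓
z: successors {z}; p | <>p & p there: z:T. ✓
— 5 worlds.

2 and 5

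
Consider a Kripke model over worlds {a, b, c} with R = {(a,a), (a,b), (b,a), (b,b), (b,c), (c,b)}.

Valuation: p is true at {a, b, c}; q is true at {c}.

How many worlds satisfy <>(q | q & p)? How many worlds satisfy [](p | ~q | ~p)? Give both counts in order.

For <>(q | q & p):
a: successors {a, b}; q | q & p there: a:F, b:F. ✗
b: successors {a, b, c}; q | q & p there: a:F, b:F, c:T. ✓
c: successors {b}; q | q & p there: b:F. ✗
— 1 world.
For [](p | ~q | ~p):
a: successors {a, b}; p | ~q | ~p there: a:T, b:T. ✓
b: successors {a, b, c}; p | ~q | ~p there: a:T, b:T, c:T. ✓
c: successors {b}; p | ~q | ~p there: b:T. ✓
— 3 worlds.

1 and 3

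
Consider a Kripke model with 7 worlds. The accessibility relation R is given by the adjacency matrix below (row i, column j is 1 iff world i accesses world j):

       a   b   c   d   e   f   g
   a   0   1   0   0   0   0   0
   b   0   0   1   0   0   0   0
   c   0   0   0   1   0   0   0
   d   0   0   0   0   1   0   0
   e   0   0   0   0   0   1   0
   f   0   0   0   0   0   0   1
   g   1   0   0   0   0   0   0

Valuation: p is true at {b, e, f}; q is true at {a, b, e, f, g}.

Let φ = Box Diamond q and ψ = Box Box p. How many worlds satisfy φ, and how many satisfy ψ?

5 and 3

For Box Diamond q:
a: successors {b}; Diamond q there: b:F. ✗
b: successors {c}; Diamond q there: c:F. ✗
c: successors {d}; Diamond q there: d:T. ✓
d: successors {e}; Diamond q there: e:T. ✓
e: successors {f}; Diamond q there: f:T. ✓
f: successors {g}; Diamond q there: g:T. ✓
g: successors {a}; Diamond q there: a:T. ✓
— 5 worlds.
For Box Box p:
a: successors {b}; Box p there: b:F. ✗
b: successors {c}; Box p there: c:F. ✗
c: successors {d}; Box p there: d:T. ✓
d: successors {e}; Box p there: e:T. ✓
e: successors {f}; Box p there: f:F. ✗
f: successors {g}; Box p there: g:F. ✗
g: successors {a}; Box p there: a:T. ✓
— 3 worlds.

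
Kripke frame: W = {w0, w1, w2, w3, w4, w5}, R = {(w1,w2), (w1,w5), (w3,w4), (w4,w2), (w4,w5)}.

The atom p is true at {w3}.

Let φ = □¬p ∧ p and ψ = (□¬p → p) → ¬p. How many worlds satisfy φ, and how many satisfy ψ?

1 and 5

For □¬p ∧ p:
w0: □¬p is T, p is F. ✗
w1: □¬p is T, p is F. ✗
w2: □¬p is T, p is F. ✗
w3: □¬p is T, p is T. ✓
w4: □¬p is T, p is F. ✗
w5: □¬p is T, p is F. ✗
— 1 world.
For (□¬p → p) → ¬p:
w0: □¬p → p is F, ¬p is T. ✓
w1: □¬p → p is F, ¬p is T. ✓
w2: □¬p → p is F, ¬p is T. ✓
w3: □¬p → p is T, ¬p is F. ✗
w4: □¬p → p is F, ¬p is T. ✓
w5: □¬p → p is F, ¬p is T. ✓
— 5 worlds.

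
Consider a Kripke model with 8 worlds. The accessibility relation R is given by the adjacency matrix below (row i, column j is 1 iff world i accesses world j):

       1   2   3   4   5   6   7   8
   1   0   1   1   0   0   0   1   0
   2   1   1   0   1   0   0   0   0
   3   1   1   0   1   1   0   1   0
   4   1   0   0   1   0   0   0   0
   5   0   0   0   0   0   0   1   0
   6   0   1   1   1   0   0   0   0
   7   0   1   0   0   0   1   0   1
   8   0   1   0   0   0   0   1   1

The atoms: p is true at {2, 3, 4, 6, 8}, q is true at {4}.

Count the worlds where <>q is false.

4

1: successors {2, 3, 7}; q there: 2:F, 3:F, 7:F. ✗
2: successors {1, 2, 4}; q there: 1:F, 2:F, 4:T. ✓
3: successors {1, 2, 4, 5, 7}; q there: 1:F, 2:F, 4:T, 5:F, 7:F. ✓
4: successors {1, 4}; q there: 1:F, 4:T. ✓
5: successors {7}; q there: 7:F. ✗
6: successors {2, 3, 4}; q there: 2:F, 3:F, 4:T. ✓
7: successors {2, 6, 8}; q there: 2:F, 6:F, 8:F. ✗
8: successors {2, 7, 8}; q there: 2:F, 7:F, 8:F. ✗
Satisfying worlds: {2, 3, 4, 6}.
So <>q fails at the other 4 worlds.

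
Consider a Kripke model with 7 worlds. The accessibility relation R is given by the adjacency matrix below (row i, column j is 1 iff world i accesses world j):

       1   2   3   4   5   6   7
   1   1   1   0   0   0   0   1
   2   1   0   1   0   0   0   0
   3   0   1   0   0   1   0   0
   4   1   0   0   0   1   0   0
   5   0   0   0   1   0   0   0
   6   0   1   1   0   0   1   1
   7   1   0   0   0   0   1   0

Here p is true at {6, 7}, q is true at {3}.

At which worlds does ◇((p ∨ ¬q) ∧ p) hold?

1: successors {1, 2, 7}; (p ∨ ¬q) ∧ p there: 1:F, 2:F, 7:T. ✓
2: successors {1, 3}; (p ∨ ¬q) ∧ p there: 1:F, 3:F. ✗
3: successors {2, 5}; (p ∨ ¬q) ∧ p there: 2:F, 5:F. ✗
4: successors {1, 5}; (p ∨ ¬q) ∧ p there: 1:F, 5:F. ✗
5: successors {4}; (p ∨ ¬q) ∧ p there: 4:F. ✗
6: successors {2, 3, 6, 7}; (p ∨ ¬q) ∧ p there: 2:F, 3:F, 6:T, 7:T. ✓
7: successors {1, 6}; (p ∨ ¬q) ∧ p there: 1:F, 6:T. ✓

{1, 6, 7}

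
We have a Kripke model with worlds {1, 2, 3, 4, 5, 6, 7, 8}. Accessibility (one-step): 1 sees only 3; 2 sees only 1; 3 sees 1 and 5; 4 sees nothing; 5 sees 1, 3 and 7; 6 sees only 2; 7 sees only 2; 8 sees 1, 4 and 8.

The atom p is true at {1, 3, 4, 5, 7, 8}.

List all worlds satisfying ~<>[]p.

1: <>[]p is T. ✗
2: <>[]p is T. ✗
3: <>[]p is T. ✗
4: <>[]p is F. ✓
5: <>[]p is T. ✗
6: <>[]p is T. ✗
7: <>[]p is T. ✗
8: <>[]p is T. ✗

{4}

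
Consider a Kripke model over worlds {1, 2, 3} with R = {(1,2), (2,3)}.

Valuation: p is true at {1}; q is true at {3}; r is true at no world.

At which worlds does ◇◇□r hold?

1: successors {2}; ◇□r there: 2:T. ✓
2: successors {3}; ◇□r there: 3:F. ✗
3: no successors, so ◇◇□r fails. ✗

{1}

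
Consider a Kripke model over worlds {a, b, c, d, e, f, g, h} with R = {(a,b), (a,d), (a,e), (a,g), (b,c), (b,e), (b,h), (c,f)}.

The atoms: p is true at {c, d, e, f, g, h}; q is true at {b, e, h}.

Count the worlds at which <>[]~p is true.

a: successors {b, d, e, g}; []~p there: b:F, d:T, e:T, g:T. ✓
b: successors {c, e, h}; []~p there: c:F, e:T, h:T. ✓
c: successors {f}; []~p there: f:T. ✓
d: no successors, so <>[]~p fails. ✗
e: no successors, so <>[]~p fails. ✗
f: no successors, so <>[]~p fails. ✗
g: no successors, so <>[]~p fails. ✗
h: no successors, so <>[]~p fails. ✗
Satisfying worlds: {a, b, c}.

3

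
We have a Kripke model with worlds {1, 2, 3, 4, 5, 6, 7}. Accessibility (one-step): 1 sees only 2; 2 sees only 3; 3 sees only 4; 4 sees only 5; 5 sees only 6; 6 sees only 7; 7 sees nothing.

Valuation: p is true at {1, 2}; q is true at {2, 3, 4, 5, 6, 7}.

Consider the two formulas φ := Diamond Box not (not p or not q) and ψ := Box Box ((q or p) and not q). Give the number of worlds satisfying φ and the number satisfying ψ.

1 and 2

For Diamond Box not (not p or not q):
1: successors {2}; Box not (not p or not q) there: 2:F. ✗
2: successors {3}; Box not (not p or not q) there: 3:F. ✗
3: successors {4}; Box not (not p or not q) there: 4:F. ✗
4: successors {5}; Box not (not p or not q) there: 5:F. ✗
5: successors {6}; Box not (not p or not q) there: 6:F. ✗
6: successors {7}; Box not (not p or not q) there: 7:T. ✓
7: no successors, so Diamond Box not (not p or not q) fails. ✗
— 1 world.
For Box Box ((q or p) and not q):
1: successors {2}; Box ((q or p) and not q) there: 2:F. ✗
2: successors {3}; Box ((q or p) and not q) there: 3:F. ✗
3: successors {4}; Box ((q or p) and not q) there: 4:F. ✗
4: successors {5}; Box ((q or p) and not q) there: 5:F. ✗
5: successors {6}; Box ((q or p) and not q) there: 6:F. ✗
6: successors {7}; Box ((q or p) and not q) there: 7:T. ✓
7: no successors, so Box Box ((q or p) and not q) holds vacuously. ✓
— 2 worlds.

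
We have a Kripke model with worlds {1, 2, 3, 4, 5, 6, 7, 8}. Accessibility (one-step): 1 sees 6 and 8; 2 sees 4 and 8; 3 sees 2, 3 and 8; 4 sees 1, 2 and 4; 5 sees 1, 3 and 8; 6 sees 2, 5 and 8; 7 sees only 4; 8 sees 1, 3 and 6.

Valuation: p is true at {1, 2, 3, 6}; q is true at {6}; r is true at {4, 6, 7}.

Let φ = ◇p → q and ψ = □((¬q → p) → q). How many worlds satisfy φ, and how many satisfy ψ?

3 and 3

For ◇p → q:
1: ◇p is T, q is F. ✗
2: ◇p is F, q is F. ✓
3: ◇p is T, q is F. ✗
4: ◇p is T, q is F. ✗
5: ◇p is T, q is F. ✗
6: ◇p is T, q is T. ✓
7: ◇p is F, q is F. ✓
8: ◇p is T, q is F. ✗
— 3 worlds.
For □((¬q → p) → q):
1: successors {6, 8}; (¬q → p) → q there: 6:T, 8:T. ✓
2: successors {4, 8}; (¬q → p) → q there: 4:T, 8:T. ✓
3: successors {2, 3, 8}; (¬q → p) → q there: 2:F, 3:F, 8:T. ✗
4: successors {1, 2, 4}; (¬q → p) → q there: 1:F, 2:F, 4:T. ✗
5: successors {1, 3, 8}; (¬q → p) → q there: 1:F, 3:F, 8:T. ✗
6: successors {2, 5, 8}; (¬q → p) → q there: 2:F, 5:T, 8:T. ✗
7: successors {4}; (¬q → p) → q there: 4:T. ✓
8: successors {1, 3, 6}; (¬q → p) → q there: 1:F, 3:F, 6:T. ✗
— 3 worlds.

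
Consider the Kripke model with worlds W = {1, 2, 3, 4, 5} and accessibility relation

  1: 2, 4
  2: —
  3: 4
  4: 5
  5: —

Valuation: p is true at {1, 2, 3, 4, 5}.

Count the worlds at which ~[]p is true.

0

1: []p is T. ✗
2: []p is T. ✗
3: []p is T. ✗
4: []p is T. ✗
5: []p is T. ✗
Satisfying worlds: ∅.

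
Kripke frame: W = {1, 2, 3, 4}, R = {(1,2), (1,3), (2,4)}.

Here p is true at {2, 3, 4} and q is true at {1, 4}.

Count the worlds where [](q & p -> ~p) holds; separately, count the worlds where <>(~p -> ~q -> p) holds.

For [](q & p -> ~p):
1: successors {2, 3}; q & p -> ~p there: 2:T, 3:T. ✓
2: successors {4}; q & p -> ~p there: 4:F. ✗
3: no successors, so [](q & p -> ~p) holds vacuously. ✓
4: no successors, so [](q & p -> ~p) holds vacuously. ✓
— 3 worlds.
For <>(~p -> ~q -> p):
1: successors {2, 3}; ~p -> ~q -> p there: 2:T, 3:T. ✓
2: successors {4}; ~p -> ~q -> p there: 4:T. ✓
3: no successors, so <>(~p -> ~q -> p) fails. ✗
4: no successors, so <>(~p -> ~q -> p) fails. ✗
— 2 worlds.

3 and 2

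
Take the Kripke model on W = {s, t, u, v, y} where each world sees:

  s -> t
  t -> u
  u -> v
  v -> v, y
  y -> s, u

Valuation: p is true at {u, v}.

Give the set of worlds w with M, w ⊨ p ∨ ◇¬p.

{s, u, v, y}

s: p is F, ◇¬p is T. ✓
t: p is F, ◇¬p is F. ✗
u: p is T, ◇¬p is F. ✓
v: p is T, ◇¬p is T. ✓
y: p is F, ◇¬p is T. ✓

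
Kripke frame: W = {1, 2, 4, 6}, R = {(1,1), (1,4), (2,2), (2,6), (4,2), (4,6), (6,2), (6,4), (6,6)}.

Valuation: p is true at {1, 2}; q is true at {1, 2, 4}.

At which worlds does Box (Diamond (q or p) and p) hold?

1: successors {1, 4}; Diamond (q or p) and p there: 1:T, 4:F. ✗
2: successors {2, 6}; Diamond (q or p) and p there: 2:T, 6:F. ✗
4: successors {2, 6}; Diamond (q or p) and p there: 2:T, 6:F. ✗
6: successors {2, 4, 6}; Diamond (q or p) and p there: 2:T, 4:F, 6:F. ✗

∅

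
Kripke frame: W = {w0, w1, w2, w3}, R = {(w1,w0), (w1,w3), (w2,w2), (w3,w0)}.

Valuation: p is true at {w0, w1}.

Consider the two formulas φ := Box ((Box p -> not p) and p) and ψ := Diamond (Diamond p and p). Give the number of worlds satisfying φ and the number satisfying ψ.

1 and 0

For Box ((Box p -> not p) and p):
w0: no successors, so Box ((Box p -> not p) and p) holds vacuously. ✓
w1: successors {w0, w3}; (Box p -> not p) and p there: w0:F, w3:F. ✗
w2: successors {w2}; (Box p -> not p) and p there: w2:F. ✗
w3: successors {w0}; (Box p -> not p) and p there: w0:F. ✗
— 1 world.
For Diamond (Diamond p and p):
w0: no successors, so Diamond (Diamond p and p) fails. ✗
w1: successors {w0, w3}; Diamond p and p there: w0:F, w3:F. ✗
w2: successors {w2}; Diamond p and p there: w2:F. ✗
w3: successors {w0}; Diamond p and p there: w0:F. ✗
— 0 worlds.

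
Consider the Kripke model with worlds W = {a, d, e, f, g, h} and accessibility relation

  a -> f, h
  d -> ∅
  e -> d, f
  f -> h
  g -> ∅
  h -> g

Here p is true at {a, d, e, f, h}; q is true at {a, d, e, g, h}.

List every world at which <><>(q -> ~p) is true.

{a, f}

a: successors {f, h}; <>(q -> ~p) there: f:F, h:T. ✓
d: no successors, so <><>(q -> ~p) fails. ✗
e: successors {d, f}; <>(q -> ~p) there: d:F, f:F. ✗
f: successors {h}; <>(q -> ~p) there: h:T. ✓
g: no successors, so <><>(q -> ~p) fails. ✗
h: successors {g}; <>(q -> ~p) there: g:F. ✗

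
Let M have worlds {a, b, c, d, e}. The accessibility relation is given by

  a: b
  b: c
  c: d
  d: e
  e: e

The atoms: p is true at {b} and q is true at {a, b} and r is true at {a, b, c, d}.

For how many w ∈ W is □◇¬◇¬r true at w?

a: successors {b}; ◇¬◇¬r there: b:T. ✓
b: successors {c}; ◇¬◇¬r there: c:F. ✗
c: successors {d}; ◇¬◇¬r there: d:F. ✗
d: successors {e}; ◇¬◇¬r there: e:F. ✗
e: successors {e}; ◇¬◇¬r there: e:F. ✗
Satisfying worlds: {a}.

1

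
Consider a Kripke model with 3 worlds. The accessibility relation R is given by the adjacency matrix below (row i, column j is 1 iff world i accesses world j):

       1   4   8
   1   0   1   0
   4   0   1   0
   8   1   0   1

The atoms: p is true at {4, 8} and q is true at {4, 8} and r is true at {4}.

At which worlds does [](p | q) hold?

1: successors {4}; p | q there: 4:T. ✓
4: successors {4}; p | q there: 4:T. ✓
8: successors {1, 8}; p | q there: 1:F, 8:T. ✗

{1, 4}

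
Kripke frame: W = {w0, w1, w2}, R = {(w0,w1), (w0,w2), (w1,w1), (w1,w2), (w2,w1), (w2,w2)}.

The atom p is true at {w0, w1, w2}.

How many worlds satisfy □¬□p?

0

w0: successors {w1, w2}; ¬□p there: w1:F, w2:F. ✗
w1: successors {w1, w2}; ¬□p there: w1:F, w2:F. ✗
w2: successors {w1, w2}; ¬□p there: w1:F, w2:F. ✗
Satisfying worlds: ∅.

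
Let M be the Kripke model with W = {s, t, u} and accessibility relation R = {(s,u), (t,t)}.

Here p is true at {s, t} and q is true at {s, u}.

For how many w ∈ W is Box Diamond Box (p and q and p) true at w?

s: successors {u}; Diamond Box (p and q and p) there: u:F. ✗
t: successors {t}; Diamond Box (p and q and p) there: t:F. ✗
u: no successors, so Box Diamond Box (p and q and p) holds vacuously. ✓
Satisfying worlds: {u}.

1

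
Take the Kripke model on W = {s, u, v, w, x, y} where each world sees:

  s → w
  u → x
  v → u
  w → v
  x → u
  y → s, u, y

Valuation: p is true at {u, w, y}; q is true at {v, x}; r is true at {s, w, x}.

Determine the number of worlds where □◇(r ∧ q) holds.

2

s: successors {w}; ◇(r ∧ q) there: w:F. ✗
u: successors {x}; ◇(r ∧ q) there: x:F. ✗
v: successors {u}; ◇(r ∧ q) there: u:T. ✓
w: successors {v}; ◇(r ∧ q) there: v:F. ✗
x: successors {u}; ◇(r ∧ q) there: u:T. ✓
y: successors {s, u, y}; ◇(r ∧ q) there: s:F, u:T, y:F. ✗
Satisfying worlds: {v, x}.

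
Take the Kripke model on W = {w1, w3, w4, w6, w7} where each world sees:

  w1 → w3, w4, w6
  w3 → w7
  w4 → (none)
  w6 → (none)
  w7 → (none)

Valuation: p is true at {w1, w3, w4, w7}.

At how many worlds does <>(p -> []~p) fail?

w1: successors {w3, w4, w6}; p -> []~p there: w3:F, w4:T, w6:T. ✓
w3: successors {w7}; p -> []~p there: w7:T. ✓
w4: no successors, so <>(p -> []~p) fails. ✗
w6: no successors, so <>(p -> []~p) fails. ✗
w7: no successors, so <>(p -> []~p) fails. ✗
Satisfying worlds: {w1, w3}.
So <>(p -> []~p) fails at the other 3 worlds.

3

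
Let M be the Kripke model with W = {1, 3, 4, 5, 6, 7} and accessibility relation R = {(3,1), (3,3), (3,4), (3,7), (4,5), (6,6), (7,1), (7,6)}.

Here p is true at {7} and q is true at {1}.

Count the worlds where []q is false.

1: no successors, so []q holds vacuously. ✓
3: successors {1, 3, 4, 7}; q there: 1:T, 3:F, 4:F, 7:F. ✗
4: successors {5}; q there: 5:F. ✗
5: no successors, so []q holds vacuously. ✓
6: successors {6}; q there: 6:F. ✗
7: successors {1, 6}; q there: 1:T, 6:F. ✗
Satisfying worlds: {1, 5}.
So []q fails at the other 4 worlds.

4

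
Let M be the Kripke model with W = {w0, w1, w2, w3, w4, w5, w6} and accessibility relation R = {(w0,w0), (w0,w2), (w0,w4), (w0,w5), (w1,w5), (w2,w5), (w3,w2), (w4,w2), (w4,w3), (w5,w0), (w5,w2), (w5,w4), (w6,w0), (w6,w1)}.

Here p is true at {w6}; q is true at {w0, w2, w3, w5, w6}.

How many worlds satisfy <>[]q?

w0: successors {w0, w2, w4, w5}; []q there: w0:F, w2:T, w4:T, w5:F. ✓
w1: successors {w5}; []q there: w5:F. ✗
w2: successors {w5}; []q there: w5:F. ✗
w3: successors {w2}; []q there: w2:T. ✓
w4: successors {w2, w3}; []q there: w2:T, w3:T. ✓
w5: successors {w0, w2, w4}; []q there: w0:F, w2:T, w4:T. ✓
w6: successors {w0, w1}; []q there: w0:F, w1:T. ✓
Satisfying worlds: {w0, w3, w4, w5, w6}.

5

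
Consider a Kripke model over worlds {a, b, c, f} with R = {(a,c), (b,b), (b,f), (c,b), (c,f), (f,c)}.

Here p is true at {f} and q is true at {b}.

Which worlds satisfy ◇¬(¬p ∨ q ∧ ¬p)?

{b, c}

a: successors {c}; ¬(¬p ∨ q ∧ ¬p) there: c:F. ✗
b: successors {b, f}; ¬(¬p ∨ q ∧ ¬p) there: b:F, f:T. ✓
c: successors {b, f}; ¬(¬p ∨ q ∧ ¬p) there: b:F, f:T. ✓
f: successors {c}; ¬(¬p ∨ q ∧ ¬p) there: c:F. ✗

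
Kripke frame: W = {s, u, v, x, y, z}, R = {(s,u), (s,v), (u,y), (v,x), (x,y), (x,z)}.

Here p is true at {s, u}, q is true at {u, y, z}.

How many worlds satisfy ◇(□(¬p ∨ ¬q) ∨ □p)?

4

s: successors {u, v}; □(¬p ∨ ¬q) ∨ □p there: u:T, v:T. ✓
u: successors {y}; □(¬p ∨ ¬q) ∨ □p there: y:T. ✓
v: successors {x}; □(¬p ∨ ¬q) ∨ □p there: x:T. ✓
x: successors {y, z}; □(¬p ∨ ¬q) ∨ □p there: y:T, z:T. ✓
y: no successors, so ◇(□(¬p ∨ ¬q) ∨ □p) fails. ✗
z: no successors, so ◇(□(¬p ∨ ¬q) ∨ □p) fails. ✗
Satisfying worlds: {s, u, v, x}.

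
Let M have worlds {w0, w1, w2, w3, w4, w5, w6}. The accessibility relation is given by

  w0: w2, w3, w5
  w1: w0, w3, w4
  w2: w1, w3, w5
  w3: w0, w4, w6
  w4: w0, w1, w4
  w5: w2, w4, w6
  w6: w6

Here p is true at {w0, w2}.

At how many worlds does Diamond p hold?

w0: successors {w2, w3, w5}; p there: w2:T, w3:F, w5:F. ✓
w1: successors {w0, w3, w4}; p there: w0:T, w3:F, w4:F. ✓
w2: successors {w1, w3, w5}; p there: w1:F, w3:F, w5:F. ✗
w3: successors {w0, w4, w6}; p there: w0:T, w4:F, w6:F. ✓
w4: successors {w0, w1, w4}; p there: w0:T, w1:F, w4:F. ✓
w5: successors {w2, w4, w6}; p there: w2:T, w4:F, w6:F. ✓
w6: successors {w6}; p there: w6:F. ✗
Satisfying worlds: {w0, w1, w3, w4, w5}.

5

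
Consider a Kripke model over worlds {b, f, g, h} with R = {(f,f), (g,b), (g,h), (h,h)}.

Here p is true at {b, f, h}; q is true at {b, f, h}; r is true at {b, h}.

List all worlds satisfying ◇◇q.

b: no successors, so ◇◇q fails. ✗
f: successors {f}; ◇q there: f:T. ✓
g: successors {b, h}; ◇q there: b:F, h:T. ✓
h: successors {h}; ◇q there: h:T. ✓

{f, g, h}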